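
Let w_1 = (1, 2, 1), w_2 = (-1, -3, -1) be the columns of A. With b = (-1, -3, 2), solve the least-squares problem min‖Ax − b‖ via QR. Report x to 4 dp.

w_1 = (1, 2, 1); ‖w_1‖ = 2.4495, so e_1 = (0.4082, 0.8165, 0.4082).
e_1·w_2 = 0.4082·(-1) + 0.8165·(-3) + 0.4082·(-1) = -3.2660.
u_2 = w_2 + 3.2660·e_1 = (0.3333, -0.3333, 0.3333).
‖u_2‖ = 0.5774, so e_2 = (0.5774, -0.5774, 0.5774).
Qᵀb = (-2.0412, 2.3094).
Back-substitute: x_2 = 2.3094/0.5774 = 4.0000.
x_1 = (-2.0412 + 3.2660·4.0000)/2.4495 = 4.5000.

x = (4.5000, 4.0000)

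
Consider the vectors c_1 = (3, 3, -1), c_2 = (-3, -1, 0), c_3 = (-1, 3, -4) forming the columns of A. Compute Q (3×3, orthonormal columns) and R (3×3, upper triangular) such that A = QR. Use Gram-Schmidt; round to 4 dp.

Q = [[0.6882, -0.7103, 0.1474], [0.6882, 0.5750, -0.4423], [-0.2294, -0.4059, -0.8847]], R = [[4.3589, -2.7530, 2.2942], [0.0000, 1.5560, 4.0591], [0.0000, 0.0000, 2.0642]]

c_1 = (3, 3, -1); ‖c_1‖ = 4.3589, so q_1 = (0.6882, 0.6882, -0.2294).
q_1·c_2 = 0.6882·(-3) + 0.6882·(-1) + (-0.2294)·0 = -2.7530.
u_2 = c_2 + 2.7530·q_1 = (-1.1053, 0.8947, -0.6316).
‖u_2‖ = 1.5560, so q_2 = (-0.7103, 0.5750, -0.4059).
q_1·c_3 = 0.6882·(-1) + 0.6882·3 + (-0.2294)·(-4) = 2.2942; q_2·c_3 = (-0.7103)·(-1) + 0.5750·3 + (-0.4059)·(-4) = 4.0591.
u_3 = c_3 − 2.2942·q_1 − 4.0591·q_2 = (0.3043, -0.9130, -1.8261).
‖u_3‖ = 2.0642, so q_3 = (0.1474, -0.4423, -0.8847).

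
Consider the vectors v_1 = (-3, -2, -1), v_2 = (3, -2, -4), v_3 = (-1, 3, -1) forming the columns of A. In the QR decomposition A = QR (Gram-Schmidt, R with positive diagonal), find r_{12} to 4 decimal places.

r_{12} = -0.2673

v_1 = (-3, -2, -1); ‖v_1‖ = 3.7417, so q_1 = (-0.8018, -0.5345, -0.2673).
r_{12} = q_1·v_2 = -0.2673.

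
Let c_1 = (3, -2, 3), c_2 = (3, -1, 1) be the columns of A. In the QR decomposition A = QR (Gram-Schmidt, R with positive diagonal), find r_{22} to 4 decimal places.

e_1 = c_1/‖c_1‖ = (3, -2, 3)/4.6904 = (0.6396, -0.4264, 0.6396).
r_{12} = e_1·c_2 = 2.9848.
u_2 = c_2 − 2.9848·e_1 = (1.0909, 0.2727, -0.9091).
r_{22} = ‖u_2‖ = 1.4460.

r_{22} = 1.4460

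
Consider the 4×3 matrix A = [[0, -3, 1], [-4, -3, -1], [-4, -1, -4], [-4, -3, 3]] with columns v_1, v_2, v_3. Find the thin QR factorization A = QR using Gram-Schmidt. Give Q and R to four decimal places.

Q = [[0.0000, -0.8783, -0.3536], [-0.5774, -0.1952, -0.2108], [-0.5774, 0.3904, -0.5304], [-0.5774, -0.1952, 0.7411]], R = [[6.9282, 4.0415, 1.1547], [0.0000, 3.4157, -2.8301], [0.0000, 0.0000, 4.2020]]

v_1 = (0, -4, -4, -4); ‖v_1‖ = 6.9282, so q_1 = (0.0000, -0.5774, -0.5774, -0.5774).
q_1·v_2 = 0.0000·(-3) + (-0.5774)·(-3) + (-0.5774)·(-1) + (-0.5774)·(-3) = 4.0415.
u_2 = v_2 − 4.0415·q_1 = (-3.0000, -0.6667, 1.3333, -0.6667).
‖u_2‖ = 3.4157, so q_2 = (-0.8783, -0.1952, 0.3904, -0.1952).
q_1·v_3 = 0.0000·1 + (-0.5774)·(-1) + (-0.5774)·(-4) + (-0.5774)·3 = 1.1547; q_2·v_3 = (-0.8783)·1 + (-0.1952)·(-1) + 0.3904·(-4) + (-0.1952)·3 = -2.8301.
u_3 = v_3 − 1.1547·q_1 + 2.8301·q_2 = (-1.4857, -0.8857, -2.2286, 3.1143).
‖u_3‖ = 4.2020, so q_3 = (-0.3536, -0.2108, -0.5304, 0.7411).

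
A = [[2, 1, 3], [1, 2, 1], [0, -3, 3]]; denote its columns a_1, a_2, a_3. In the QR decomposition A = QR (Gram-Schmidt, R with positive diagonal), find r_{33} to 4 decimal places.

a_1 = (2, 1, 0); ‖a_1‖ = 2.2361, so q_1 = (0.8944, 0.4472, 0.0000).
q_1·a_2 = 0.8944·1 + 0.4472·2 + 0.0000·(-3) = 1.7889.
u_2 = a_2 − 1.7889·q_1 = (-0.6000, 1.2000, -3.0000).
‖u_2‖ = 3.2863, so q_2 = (-0.1826, 0.3651, -0.9129).
q_1·a_3 = 0.8944·3 + 0.4472·1 + 0.0000·3 = 3.1305; q_2·a_3 = (-0.1826)·3 + 0.3651·1 + (-0.9129)·3 = -2.9212.
u_3 = a_3 − 3.1305·q_1 + 2.9212·q_2 = (-0.3333, 0.6667, 0.3333).
r_{33} = ‖u_3‖ = 0.8165.

r_{33} = 0.8165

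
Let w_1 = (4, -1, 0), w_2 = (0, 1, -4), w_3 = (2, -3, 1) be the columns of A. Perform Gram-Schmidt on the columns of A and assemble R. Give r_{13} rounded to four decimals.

w_1 = (4, -1, 0); ‖w_1‖ = 4.1231, so e_1 = (0.9701, -0.2425, 0.0000).
r_{13} = e_1·w_3 = 2.6679.

r_{13} = 2.6679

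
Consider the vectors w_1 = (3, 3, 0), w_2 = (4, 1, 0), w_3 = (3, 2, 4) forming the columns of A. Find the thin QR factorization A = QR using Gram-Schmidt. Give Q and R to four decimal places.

Q = [[0.7071, 0.7071, 0.0000], [0.7071, -0.7071, 0.0000], [0.0000, 0.0000, 1.0000]], R = [[4.2426, 3.5355, 3.5355], [0.0000, 2.1213, 0.7071], [0.0000, 0.0000, 4.0000]]

w_1 = (3, 3, 0); ‖w_1‖ = 4.2426, so q_1 = (0.7071, 0.7071, 0.0000).
q_1·w_2 = 0.7071·4 + 0.7071·1 + 0.0000·0 = 3.5355.
u_2 = w_2 − 3.5355·q_1 = (1.5000, -1.5000, 0.0000).
‖u_2‖ = 2.1213, so q_2 = (0.7071, -0.7071, 0.0000).
q_1·w_3 = 0.7071·3 + 0.7071·2 + 0.0000·4 = 3.5355; q_2·w_3 = 0.7071·3 + (-0.7071)·2 + 0.0000·4 = 0.7071.
u_3 = w_3 − 3.5355·q_1 − 0.7071·q_2 = (0.0000, 0.0000, 4.0000).
‖u_3‖ = 4.0000, so q_3 = (0.0000, 0.0000, 1.0000).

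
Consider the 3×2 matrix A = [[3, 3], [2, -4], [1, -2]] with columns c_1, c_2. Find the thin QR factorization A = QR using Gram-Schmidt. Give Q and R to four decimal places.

Q = [[0.8018, 0.5976], [0.5345, -0.7171], [0.2673, -0.3586]], R = [[3.7417, -0.2673], [0.0000, 5.3785]]

c_1 = (3, 2, 1); ‖c_1‖ = 3.7417, so e_1 = (0.8018, 0.5345, 0.2673).
e_1·c_2 = 0.8018·3 + 0.5345·(-4) + 0.2673·(-2) = -0.2673.
u_2 = c_2 + 0.2673·e_1 = (3.2143, -3.8571, -1.9286).
‖u_2‖ = 5.3785, so e_2 = (0.5976, -0.7171, -0.3586).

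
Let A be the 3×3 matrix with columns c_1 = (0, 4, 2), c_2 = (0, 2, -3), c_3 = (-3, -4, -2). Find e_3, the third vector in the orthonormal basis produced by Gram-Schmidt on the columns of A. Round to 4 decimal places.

e_3 = (-1.0000, 0.0000, 0.0000)

c_1 = (0, 4, 2); ‖c_1‖ = 4.4721, so e_1 = (0.0000, 0.8944, 0.4472).
e_1·c_2 = 0.0000·0 + 0.8944·2 + 0.4472·(-3) = 0.4472.
u_2 = c_2 − 0.4472·e_1 = (0.0000, 1.6000, -3.2000).
‖u_2‖ = 3.5777, so e_2 = (0.0000, 0.4472, -0.8944).
e_1·c_3 = 0.0000·(-3) + 0.8944·(-4) + 0.4472·(-2) = -4.4721; e_2·c_3 = 0.0000·(-3) + 0.4472·(-4) + (-0.8944)·(-2) = 0.0000.
u_3 = c_3 + 4.4721·e_1 + 0.0000·e_2 = (-3.0000, 0.0000, 0.0000).
‖u_3‖ = 3.0000, so e_3 = (-1.0000, 0.0000, 0.0000).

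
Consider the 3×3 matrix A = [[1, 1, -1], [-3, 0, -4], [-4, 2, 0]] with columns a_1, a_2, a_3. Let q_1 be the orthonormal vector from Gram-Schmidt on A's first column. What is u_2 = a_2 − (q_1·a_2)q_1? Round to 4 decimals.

u_2 = (1.2692, -0.8077, 0.9231)

q_1 = a_1/‖a_1‖ = (1, -3, -4)/5.0990 = (0.1961, -0.5883, -0.7845).
r_{12} = q_1·a_2 = -1.3728.
u_2 = a_2 + 1.3728·q_1 = (1.2692, -0.8077, 0.9231).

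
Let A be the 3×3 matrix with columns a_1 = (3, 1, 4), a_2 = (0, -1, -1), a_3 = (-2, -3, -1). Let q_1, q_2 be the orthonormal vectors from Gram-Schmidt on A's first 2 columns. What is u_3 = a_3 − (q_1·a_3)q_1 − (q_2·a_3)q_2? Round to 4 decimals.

q_1 = a_1/‖a_1‖ = (3, 1, 4)/5.0990 = (0.5883, 0.1961, 0.7845).
r_{12} = q_1·a_2 = -0.9806.
u_2 = a_2 + 0.9806·q_1 = (0.5769, -0.8077, -0.2308).
‖u_2‖ = 1.0190, so q_2 = (0.5661, -0.7926, -0.2265).
r_{13} = q_1·a_3 = -2.5495; r_{23} = q_2·a_3 = 1.4720.
u_3 = a_3 + 2.5495·q_1 − 1.4720·q_2 = (-1.3333, -1.3333, 1.3333).

u_3 = (-1.3333, -1.3333, 1.3333)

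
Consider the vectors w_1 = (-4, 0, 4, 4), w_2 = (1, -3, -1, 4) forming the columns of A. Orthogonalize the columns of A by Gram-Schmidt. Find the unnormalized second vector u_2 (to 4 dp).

e_1 = w_1/‖w_1‖ = (-4, 0, 4, 4)/6.9282 = (-0.5774, 0.0000, 0.5774, 0.5774).
r_{12} = e_1·w_2 = 1.1547.
u_2 = w_2 − 1.1547·e_1 = (1.6667, -3.0000, -1.6667, 3.3333).

u_2 = (1.6667, -3.0000, -1.6667, 3.3333)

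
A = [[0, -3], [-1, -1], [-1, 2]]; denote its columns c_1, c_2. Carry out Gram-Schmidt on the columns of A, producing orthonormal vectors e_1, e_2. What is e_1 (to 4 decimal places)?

c_1 = (0, -1, -1); ‖c_1‖ = 1.4142, so e_1 = (0.0000, -0.7071, -0.7071).

e_1 = (0.0000, -0.7071, -0.7071)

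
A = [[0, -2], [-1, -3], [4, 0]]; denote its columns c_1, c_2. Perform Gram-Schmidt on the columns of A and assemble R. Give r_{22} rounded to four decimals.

r_{22} = 3.5314

q_1 = c_1/‖c_1‖ = (0, -1, 4)/4.1231 = (0.0000, -0.2425, 0.9701).
r_{12} = q_1·c_2 = 0.7276.
u_2 = c_2 − 0.7276·q_1 = (-2.0000, -2.8235, -0.7059).
r_{22} = ‖u_2‖ = 3.5314.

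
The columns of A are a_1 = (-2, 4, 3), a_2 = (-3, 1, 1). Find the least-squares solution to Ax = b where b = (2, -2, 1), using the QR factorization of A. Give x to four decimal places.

x = (-0.0533, -0.5733)

a_1 = (-2, 4, 3); ‖a_1‖ = 5.3852, so e_1 = (-0.3714, 0.7428, 0.5571).
e_1·a_2 = (-0.3714)·(-3) + 0.7428·1 + 0.5571·1 = 2.4140.
u_2 = a_2 − 2.4140·e_1 = (-2.1034, -0.7931, -0.3448).
‖u_2‖ = 2.2743, so e_2 = (-0.9249, -0.3487, -0.1516).
Qᵀb = (-1.6713, -1.3039).
Back-substitute: x_2 = -1.3039/2.2743 = -0.5733.
x_1 = (-1.6713 − 2.4140·(-0.5733))/5.3852 = -0.0533.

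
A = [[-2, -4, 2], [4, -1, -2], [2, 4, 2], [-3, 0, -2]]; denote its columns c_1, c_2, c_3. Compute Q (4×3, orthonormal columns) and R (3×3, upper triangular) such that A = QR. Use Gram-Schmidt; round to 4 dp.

c_1 = (-2, 4, 2, -3); ‖c_1‖ = 5.7446, so q_1 = (-0.3482, 0.6963, 0.3482, -0.5222).
q_1·c_2 = (-0.3482)·(-4) + 0.6963·(-1) + 0.3482·4 + (-0.5222)·0 = 2.0889.
u_2 = c_2 − 2.0889·q_1 = (-3.2727, -2.4545, 3.2727, 1.0909).
‖u_2‖ = 5.3513, so q_2 = (-0.6116, -0.4587, 0.6116, 0.2039).
q_1·c_3 = (-0.3482)·2 + 0.6963·(-2) + 0.3482·2 + (-0.5222)·(-2) = -0.3482; q_2·c_3 = (-0.6116)·2 + (-0.4587)·(-2) + 0.6116·2 + 0.2039·(-2) = 0.5096.
u_3 = c_3 + 0.3482·q_1 − 0.5096·q_2 = (2.1905, -1.5238, 1.8095, -2.2857).
‖u_3‖ = 3.9521, so q_3 = (0.5543, -0.3856, 0.4579, -0.5784).

Q = [[-0.3482, -0.6116, 0.5543], [0.6963, -0.4587, -0.3856], [0.3482, 0.6116, 0.4579], [-0.5222, 0.2039, -0.5784]], R = [[5.7446, 2.0889, -0.3482], [0.0000, 5.3513, 0.5096], [0.0000, 0.0000, 3.9521]]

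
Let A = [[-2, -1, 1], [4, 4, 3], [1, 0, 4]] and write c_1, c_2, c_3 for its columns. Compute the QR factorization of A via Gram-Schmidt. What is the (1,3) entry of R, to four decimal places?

r_{13} = 3.0551

c_1 = (-2, 4, 1); ‖c_1‖ = 4.5826, so q_1 = (-0.4364, 0.8729, 0.2182).
r_{13} = q_1·c_3 = 3.0551.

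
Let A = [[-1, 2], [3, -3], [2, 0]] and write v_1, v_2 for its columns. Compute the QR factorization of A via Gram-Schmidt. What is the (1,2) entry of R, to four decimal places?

e_1 = v_1/‖v_1‖ = (-1, 3, 2)/3.7417 = (-0.2673, 0.8018, 0.5345).
r_{12} = e_1·v_2 = -2.9399.

r_{12} = -2.9399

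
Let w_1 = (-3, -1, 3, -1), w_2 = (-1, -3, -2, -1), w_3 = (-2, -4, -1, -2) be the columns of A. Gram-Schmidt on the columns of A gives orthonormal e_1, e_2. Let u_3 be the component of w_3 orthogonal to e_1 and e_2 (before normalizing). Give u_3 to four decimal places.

u_3 = (0.3478, -0.0870, 0.1739, -0.4348)

e_1 = w_1/‖w_1‖ = (-3, -1, 3, -1)/4.4721 = (-0.6708, -0.2236, 0.6708, -0.2236).
r_{12} = e_1·w_2 = 0.2236.
u_2 = w_2 − 0.2236·e_1 = (-0.8500, -2.9500, -2.1500, -0.9500).
‖u_2‖ = 3.8665, so e_2 = (-0.2198, -0.7630, -0.5561, -0.2457).
r_{13} = e_1·w_3 = 2.0125; r_{23} = e_2·w_3 = 4.5390.
u_3 = w_3 − 2.0125·e_1 − 4.5390·e_2 = (0.3478, -0.0870, 0.1739, -0.4348).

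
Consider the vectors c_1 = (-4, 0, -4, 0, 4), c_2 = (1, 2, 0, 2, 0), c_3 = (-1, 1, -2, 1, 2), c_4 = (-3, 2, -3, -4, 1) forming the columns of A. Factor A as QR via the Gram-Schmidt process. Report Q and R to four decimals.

Q = [[-0.5774, 0.2265, 0.7845, 0.0000], [0.0000, 0.6794, -0.1961, 0.6708], [-0.5774, -0.1132, -0.3922, -0.2236], [0.0000, 0.6794, -0.1961, -0.6708], [0.5774, 0.1132, 0.3922, -0.2236]], R = [[6.9282, -0.5774, 2.8868, 4.0415], [0.0000, 2.9439, 1.5852, -1.5852], [0.0000, 0.0000, 0.3922, -0.3922], [0.0000, 0.0000, 0.0000, 4.4721]]

c_1 = (-4, 0, -4, 0, 4); ‖c_1‖ = 6.9282, so e_1 = (-0.5774, 0.0000, -0.5774, 0.0000, 0.5774).
e_1·c_2 = (-0.5774)·1 + 0.0000·2 + (-0.5774)·0 + 0.0000·2 + 0.5774·0 = -0.5774.
u_2 = c_2 + 0.5774·e_1 = (0.6667, 2.0000, -0.3333, 2.0000, 0.3333).
‖u_2‖ = 2.9439, so e_2 = (0.2265, 0.6794, -0.1132, 0.6794, 0.1132).
e_1·c_3 = (-0.5774)·(-1) + 0.0000·1 + (-0.5774)·(-2) + 0.0000·1 + 0.5774·2 = 2.8868; e_2·c_3 = 0.2265·(-1) + 0.6794·1 + (-0.1132)·(-2) + 0.6794·1 + 0.1132·2 = 1.5852.
u_3 = c_3 − 2.8868·e_1 − 1.5852·e_2 = (0.3077, -0.0769, -0.1538, -0.0769, 0.1538).
‖u_3‖ = 0.3922, so e_3 = (0.7845, -0.1961, -0.3922, -0.1961, 0.3922).
e_1·c_4 = (-0.5774)·(-3) + 0.0000·2 + (-0.5774)·(-3) + 0.0000·(-4) + 0.5774·1 = 4.0415; e_2·c_4 = 0.2265·(-3) + 0.6794·2 + (-0.1132)·(-3) + 0.6794·(-4) + 0.1132·1 = -1.5852; e_3·c_4 = 0.7845·(-3) + (-0.1961)·2 + (-0.3922)·(-3) + (-0.1961)·(-4) + 0.3922·1 = -0.3922.
u_4 = c_4 − 4.0415·e_1 + 1.5852·e_2 + 0.3922·e_3 = (0.0000, 3.0000, -1.0000, -3.0000, -1.0000).
‖u_4‖ = 4.4721, so e_4 = (0.0000, 0.6708, -0.2236, -0.6708, -0.2236).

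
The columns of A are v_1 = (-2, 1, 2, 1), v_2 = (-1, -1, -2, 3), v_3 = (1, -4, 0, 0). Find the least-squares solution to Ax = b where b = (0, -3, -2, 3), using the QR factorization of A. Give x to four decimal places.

v_1 = (-2, 1, 2, 1); ‖v_1‖ = 3.1623, so e_1 = (-0.6325, 0.3162, 0.6325, 0.3162).
e_1·v_2 = (-0.6325)·(-1) + 0.3162·(-1) + 0.6325·(-2) + 0.3162·3 = 0.0000.
u_2 = v_2 − 0.0000·e_1 = (-1.0000, -1.0000, -2.0000, 3.0000).
‖u_2‖ = 3.8730, so e_2 = (-0.2582, -0.2582, -0.5164, 0.7746).
e_1·v_3 = (-0.6325)·1 + 0.3162·(-4) + 0.6325·0 + 0.3162·0 = -1.8974; e_2·v_3 = (-0.2582)·1 + (-0.2582)·(-4) + (-0.5164)·0 + 0.7746·0 = 0.7746.
u_3 = v_3 + 1.8974·e_1 − 0.7746·e_2 = (0.0000, -3.2000, 1.6000, 0.0000).
‖u_3‖ = 3.5777, so e_3 = (0.0000, -0.8944, 0.4472, 0.0000).
Qᵀb = (-1.2649, 4.1312, 1.7889).
Back-substitute: x_3 = 1.7889/3.5777 = 0.5000.
x_2 = (4.1312 − 0.7746·0.5000)/3.8730 = 0.9667.
x_1 = (-1.2649 − 0.0000·0.9667 + 1.8974·0.5000)/3.1623 = -0.1000.

x = (-0.1000, 0.9667, 0.5000)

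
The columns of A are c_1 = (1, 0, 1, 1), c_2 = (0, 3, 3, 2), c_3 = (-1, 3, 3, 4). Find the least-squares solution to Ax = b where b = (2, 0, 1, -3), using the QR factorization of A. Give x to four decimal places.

x = (0.4514, 1.8343, -1.7543)

c_1 = (1, 0, 1, 1); ‖c_1‖ = 1.7321, so q_1 = (0.5774, 0.0000, 0.5774, 0.5774).
q_1·c_2 = 0.5774·0 + 0.0000·3 + 0.5774·3 + 0.5774·2 = 2.8868.
u_2 = c_2 − 2.8868·q_1 = (-1.6667, 3.0000, 1.3333, 0.3333).
‖u_2‖ = 3.6968, so q_2 = (-0.4508, 0.8115, 0.3607, 0.0902).
q_1·c_3 = 0.5774·(-1) + 0.0000·3 + 0.5774·3 + 0.5774·4 = 3.4641; q_2·c_3 = (-0.4508)·(-1) + 0.8115·3 + 0.3607·3 + 0.0902·4 = 4.3280.
u_3 = c_3 − 3.4641·q_1 − 4.3280·q_2 = (-1.0488, -0.5122, -0.5610, 1.6098).
‖u_3‖ = 2.0660, so q_3 = (-0.5076, -0.2479, -0.2715, 0.7792).
Qᵀb = (0.0000, -0.8115, -3.6243).
Back-substitute: x_3 = -3.6243/2.0660 = -1.7543.
x_2 = (-0.8115 − 4.3280·(-1.7543))/3.6968 = 1.8343.
x_1 = (0.0000 − 2.8868·1.8343 − 3.4641·(-1.7543))/1.7321 = 0.4514.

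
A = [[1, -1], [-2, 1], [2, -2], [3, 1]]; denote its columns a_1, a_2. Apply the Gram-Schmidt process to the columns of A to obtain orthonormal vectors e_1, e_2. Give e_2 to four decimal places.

e_2 = (-0.3146, 0.2247, -0.6293, 0.6742)

e_1 = a_1/‖a_1‖ = (1, -2, 2, 3)/4.2426 = (0.2357, -0.4714, 0.4714, 0.7071).
r_{12} = e_1·a_2 = -0.9428.
u_2 = a_2 + 0.9428·e_1 = (-0.7778, 0.5556, -1.5556, 1.6667).
‖u_2‖ = 2.4721, so e_2 = (-0.3146, 0.2247, -0.6293, 0.6742).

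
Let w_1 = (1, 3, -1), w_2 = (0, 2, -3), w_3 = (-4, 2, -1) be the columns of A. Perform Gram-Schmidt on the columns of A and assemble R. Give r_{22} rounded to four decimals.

e_1 = w_1/‖w_1‖ = (1, 3, -1)/3.3166 = (0.3015, 0.9045, -0.3015).
r_{12} = e_1·w_2 = 2.7136.
u_2 = w_2 − 2.7136·e_1 = (-0.8182, -0.4545, -2.1818).
r_{22} = ‖u_2‖ = 2.3741.

r_{22} = 2.3741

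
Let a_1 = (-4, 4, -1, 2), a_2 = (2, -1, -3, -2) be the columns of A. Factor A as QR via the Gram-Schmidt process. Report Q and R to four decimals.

e_1 = a_1/‖a_1‖ = (-4, 4, -1, 2)/6.0828 = (-0.6576, 0.6576, -0.1644, 0.3288).
r_{12} = e_1·a_2 = -2.1372.
u_2 = a_2 + 2.1372·e_1 = (0.5946, 0.4054, -3.3514, -1.2973).
‖u_2‖ = 3.6650, so e_2 = (0.1622, 0.1106, -0.9144, -0.3540).

Q = [[-0.6576, 0.1622], [0.6576, 0.1106], [-0.1644, -0.9144], [0.3288, -0.3540]], R = [[6.0828, -2.1372], [0.0000, 3.6650]]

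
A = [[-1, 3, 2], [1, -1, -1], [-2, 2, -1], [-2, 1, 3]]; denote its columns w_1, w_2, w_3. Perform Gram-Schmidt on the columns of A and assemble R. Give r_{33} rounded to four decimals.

w_1 = (-1, 1, -2, -2); ‖w_1‖ = 3.1623, so q_1 = (-0.3162, 0.3162, -0.6325, -0.6325).
q_1·w_2 = (-0.3162)·3 + 0.3162·(-1) + (-0.6325)·2 + (-0.6325)·1 = -3.1623.
u_2 = w_2 + 3.1623·q_1 = (2.0000, 0.0000, 0.0000, -1.0000).
‖u_2‖ = 2.2361, so q_2 = (0.8944, 0.0000, 0.0000, -0.4472).
q_1·w_3 = (-0.3162)·2 + 0.3162·(-1) + (-0.6325)·(-1) + (-0.6325)·3 = -2.2136; q_2·w_3 = 0.8944·2 + 0.0000·(-1) + 0.0000·(-1) + (-0.4472)·3 = 0.4472.
u_3 = w_3 + 2.2136·q_1 − 0.4472·q_2 = (0.9000, -0.3000, -2.4000, 1.8000).
r_{33} = ‖u_3‖ = 3.1464.

r_{33} = 3.1464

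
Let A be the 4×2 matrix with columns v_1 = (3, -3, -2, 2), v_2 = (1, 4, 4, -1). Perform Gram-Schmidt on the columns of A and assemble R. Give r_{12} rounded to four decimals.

v_1 = (3, -3, -2, 2); ‖v_1‖ = 5.0990, so e_1 = (0.5883, -0.5883, -0.3922, 0.3922).
r_{12} = e_1·v_2 = -3.7262.

r_{12} = -3.7262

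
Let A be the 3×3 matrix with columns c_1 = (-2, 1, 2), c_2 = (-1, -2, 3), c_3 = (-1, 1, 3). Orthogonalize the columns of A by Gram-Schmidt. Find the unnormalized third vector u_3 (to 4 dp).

e_1 = c_1/‖c_1‖ = (-2, 1, 2)/3.0000 = (-0.6667, 0.3333, 0.6667).
r_{12} = e_1·c_2 = 2.0000.
u_2 = c_2 − 2.0000·e_1 = (0.3333, -2.6667, 1.6667).
‖u_2‖ = 3.1623, so e_2 = (0.1054, -0.8433, 0.5270).
r_{13} = e_1·c_3 = 3.0000; r_{23} = e_2·c_3 = 0.6325.
u_3 = c_3 − 3.0000·e_1 − 0.6325·e_2 = (0.9333, 0.5333, 0.6667).

u_3 = (0.9333, 0.5333, 0.6667)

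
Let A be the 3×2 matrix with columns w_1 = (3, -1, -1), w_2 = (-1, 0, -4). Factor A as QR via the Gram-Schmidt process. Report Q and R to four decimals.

w_1 = (3, -1, -1); ‖w_1‖ = 3.3166, so e_1 = (0.9045, -0.3015, -0.3015).
e_1·w_2 = 0.9045·(-1) + (-0.3015)·0 + (-0.3015)·(-4) = 0.3015.
u_2 = w_2 − 0.3015·e_1 = (-1.2727, 0.0909, -3.9091).
‖u_2‖ = 4.1121, so e_2 = (-0.3095, 0.0221, -0.9506).

Q = [[0.9045, -0.3095], [-0.3015, 0.0221], [-0.3015, -0.9506]], R = [[3.3166, 0.3015], [0.0000, 4.1121]]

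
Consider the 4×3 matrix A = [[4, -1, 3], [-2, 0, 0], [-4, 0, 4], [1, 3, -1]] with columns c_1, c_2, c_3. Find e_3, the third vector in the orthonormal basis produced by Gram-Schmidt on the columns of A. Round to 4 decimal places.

e_3 = (0.6445, -0.0654, 0.7309, 0.2148)

c_1 = (4, -2, -4, 1); ‖c_1‖ = 6.0828, so e_1 = (0.6576, -0.3288, -0.6576, 0.1644).
e_1·c_2 = 0.6576·(-1) + (-0.3288)·0 + (-0.6576)·0 + 0.1644·3 = -0.1644.
u_2 = c_2 + 0.1644·e_1 = (-0.8919, -0.0541, -0.1081, 3.0270).
‖u_2‖ = 3.1580, so e_2 = (-0.2824, -0.0171, -0.0342, 0.9585).
e_1·c_3 = 0.6576·3 + (-0.3288)·0 + (-0.6576)·4 + 0.1644·(-1) = -0.8220; e_2·c_3 = (-0.2824)·3 + (-0.0171)·0 + (-0.0342)·4 + 0.9585·(-1) = -1.9427.
u_3 = c_3 + 0.8220·e_1 + 1.9427·e_2 = (2.9919, -0.3035, 3.3930, 0.9973).
‖u_3‖ = 4.6422, so e_3 = (0.6445, -0.0654, 0.7309, 0.2148).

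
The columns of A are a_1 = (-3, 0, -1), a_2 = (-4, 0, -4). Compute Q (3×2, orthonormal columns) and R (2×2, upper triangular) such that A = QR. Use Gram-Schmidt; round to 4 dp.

Q = [[-0.9487, 0.3162], [0.0000, 0.0000], [-0.3162, -0.9487]], R = [[3.1623, 5.0596], [0.0000, 2.5298]]

a_1 = (-3, 0, -1); ‖a_1‖ = 3.1623, so q_1 = (-0.9487, 0.0000, -0.3162).
q_1·a_2 = (-0.9487)·(-4) + 0.0000·0 + (-0.3162)·(-4) = 5.0596.
u_2 = a_2 − 5.0596·q_1 = (0.8000, 0.0000, -2.4000).
‖u_2‖ = 2.5298, so q_2 = (0.3162, 0.0000, -0.9487).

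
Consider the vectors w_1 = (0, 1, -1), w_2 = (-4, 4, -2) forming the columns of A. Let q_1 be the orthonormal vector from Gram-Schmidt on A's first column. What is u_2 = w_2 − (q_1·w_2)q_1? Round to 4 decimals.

u_2 = (-4.0000, 1.0000, 1.0000)

q_1 = w_1/‖w_1‖ = (0, 1, -1)/1.4142 = (0.0000, 0.7071, -0.7071).
r_{12} = q_1·w_2 = 4.2426.
u_2 = w_2 − 4.2426·q_1 = (-4.0000, 1.0000, 1.0000).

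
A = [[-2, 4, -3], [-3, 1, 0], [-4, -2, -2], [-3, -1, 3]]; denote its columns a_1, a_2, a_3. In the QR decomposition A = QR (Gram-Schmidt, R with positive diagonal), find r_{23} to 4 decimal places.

r_{23} = -2.3452

a_1 = (-2, -3, -4, -3); ‖a_1‖ = 6.1644, so q_1 = (-0.3244, -0.4867, -0.6489, -0.4867).
q_1·a_2 = (-0.3244)·4 + (-0.4867)·1 + (-0.6489)·(-2) + (-0.4867)·(-1) = 0.0000.
u_2 = a_2 + 0.0000·q_1 = (4.0000, 1.0000, -2.0000, -1.0000).
‖u_2‖ = 4.6904, so q_2 = (0.8528, 0.2132, -0.4264, -0.2132).
r_{23} = q_2·a_3 = -2.3452.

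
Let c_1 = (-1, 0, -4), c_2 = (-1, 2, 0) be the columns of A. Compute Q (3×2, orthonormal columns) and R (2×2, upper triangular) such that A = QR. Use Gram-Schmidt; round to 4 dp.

c_1 = (-1, 0, -4); ‖c_1‖ = 4.1231, so e_1 = (-0.2425, 0.0000, -0.9701).
e_1·c_2 = (-0.2425)·(-1) + 0.0000·2 + (-0.9701)·0 = 0.2425.
u_2 = c_2 − 0.2425·e_1 = (-0.9412, 2.0000, 0.2353).
‖u_2‖ = 2.2229, so e_2 = (-0.4234, 0.8997, 0.1059).

Q = [[-0.2425, -0.4234], [0.0000, 0.8997], [-0.9701, 0.1059]], R = [[4.1231, 0.2425], [0.0000, 2.2229]]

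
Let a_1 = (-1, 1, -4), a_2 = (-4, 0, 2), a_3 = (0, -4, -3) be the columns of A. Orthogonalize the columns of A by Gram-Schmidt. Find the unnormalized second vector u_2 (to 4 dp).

q_1 = a_1/‖a_1‖ = (-1, 1, -4)/4.2426 = (-0.2357, 0.2357, -0.9428).
r_{12} = q_1·a_2 = -0.9428.
u_2 = a_2 + 0.9428·q_1 = (-4.2222, 0.2222, 1.1111).

u_2 = (-4.2222, 0.2222, 1.1111)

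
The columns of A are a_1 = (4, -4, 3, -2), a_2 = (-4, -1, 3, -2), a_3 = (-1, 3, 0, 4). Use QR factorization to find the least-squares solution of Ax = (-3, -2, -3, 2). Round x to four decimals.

x = (-0.5476, -0.0229, -0.3193)

e_1 = a_1/‖a_1‖ = (4, -4, 3, -2)/6.7082 = (0.5963, -0.5963, 0.4472, -0.2981).
r_{12} = e_1·a_2 = 0.1491.
u_2 = a_2 − 0.1491·e_1 = (-4.0889, -0.9111, 2.9333, -1.9556).
‖u_2‖ = 5.4752, so e_2 = (-0.7468, -0.1664, 0.5357, -0.3572).
r_{13} = e_1·a_3 = -3.5777; r_{23} = e_2·a_3 = -1.1811.
u_3 = a_3 + 3.5777·e_1 + 1.1811·e_2 = (0.2513, 0.6701, 2.2328, 2.5115).
‖u_3‖ = 3.4358, so e_3 = (0.0731, 0.1950, 0.6498, 0.7310).
Qᵀb = (-2.5342, 0.2516, -1.0971).
Back-substitute: x_3 = -1.0971/3.4358 = -0.3193.
x_2 = (0.2516 + 1.1811·(-0.3193))/5.4752 = -0.0229.
x_1 = (-2.5342 − 0.1491·(-0.0229) + 3.5777·(-0.3193))/6.7082 = -0.5476.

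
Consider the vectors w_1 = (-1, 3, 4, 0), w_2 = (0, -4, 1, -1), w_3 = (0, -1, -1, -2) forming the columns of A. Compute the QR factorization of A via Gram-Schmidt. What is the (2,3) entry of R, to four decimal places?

r_{23} = 0.7220

e_1 = w_1/‖w_1‖ = (-1, 3, 4, 0)/5.0990 = (-0.1961, 0.5883, 0.7845, 0.0000).
r_{12} = e_1·w_2 = -1.5689.
u_2 = w_2 + 1.5689·e_1 = (-0.3077, -3.0769, 2.2308, -1.0000).
‖u_2‖ = 3.9419, so e_2 = (-0.0781, -0.7806, 0.5659, -0.2537).
r_{23} = e_2·w_3 = 0.7220.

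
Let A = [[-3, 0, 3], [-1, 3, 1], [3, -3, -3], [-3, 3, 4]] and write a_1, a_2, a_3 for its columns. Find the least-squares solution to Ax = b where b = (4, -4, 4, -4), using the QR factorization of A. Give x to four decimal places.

x = (-2.1818, -2.0606, -1.0909)

a_1 = (-3, -1, 3, -3); ‖a_1‖ = 5.2915, so e_1 = (-0.5669, -0.1890, 0.5669, -0.5669).
e_1·a_2 = (-0.5669)·0 + (-0.1890)·3 + 0.5669·(-3) + (-0.5669)·3 = -3.9686.
u_2 = a_2 + 3.9686·e_1 = (-2.2500, 2.2500, -0.7500, 0.7500).
‖u_2‖ = 3.3541, so e_2 = (-0.6708, 0.6708, -0.2236, 0.2236).
e_1·a_3 = (-0.5669)·3 + (-0.1890)·1 + 0.5669·(-3) + (-0.5669)·4 = -5.8584; e_2·a_3 = (-0.6708)·3 + 0.6708·1 + (-0.2236)·(-3) + 0.2236·4 = 0.2236.
u_3 = a_3 + 5.8584·e_1 − 0.2236·e_2 = (-0.1714, -0.2571, 0.3714, 0.6286).
‖u_3‖ = 0.7928, so e_3 = (-0.2162, -0.3243, 0.4685, 0.7928).
Qᵀb = (3.0237, -7.1554, -0.8649).
Back-substitute: x_3 = -0.8649/0.7928 = -1.0909.
x_2 = (-7.1554 − 0.2236·(-1.0909))/3.3541 = -2.0606.
x_1 = (3.0237 + 3.9686·(-2.0606) + 5.8584·(-1.0909))/5.2915 = -2.1818.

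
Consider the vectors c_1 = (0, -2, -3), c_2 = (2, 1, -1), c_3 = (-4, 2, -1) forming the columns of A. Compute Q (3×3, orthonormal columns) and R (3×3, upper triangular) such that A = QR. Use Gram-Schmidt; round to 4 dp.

c_1 = (0, -2, -3); ‖c_1‖ = 3.6056, so e_1 = (0.0000, -0.5547, -0.8321).
e_1·c_2 = 0.0000·2 + (-0.5547)·1 + (-0.8321)·(-1) = 0.2774.
u_2 = c_2 − 0.2774·e_1 = (2.0000, 1.1538, -0.7692).
‖u_2‖ = 2.4337, so e_2 = (0.8218, 0.4741, -0.3161).
e_1·c_3 = 0.0000·(-4) + (-0.5547)·2 + (-0.8321)·(-1) = -0.2774; e_2·c_3 = 0.8218·(-4) + 0.4741·2 + (-0.3161)·(-1) = -2.0228.
u_3 = c_3 + 0.2774·e_1 + 2.0228·e_2 = (-2.3377, 2.8052, -1.8701).
‖u_3‖ = 4.1026, so e_3 = (-0.5698, 0.6838, -0.4558).

Q = [[0.0000, 0.8218, -0.5698], [-0.5547, 0.4741, 0.6838], [-0.8321, -0.3161, -0.4558]], R = [[3.6056, 0.2774, -0.2774], [0.0000, 2.4337, -2.0228], [0.0000, 0.0000, 4.1026]]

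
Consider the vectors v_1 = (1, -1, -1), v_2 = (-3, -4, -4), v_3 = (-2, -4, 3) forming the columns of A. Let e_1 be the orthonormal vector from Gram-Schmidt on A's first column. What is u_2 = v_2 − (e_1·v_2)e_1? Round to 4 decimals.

v_1 = (1, -1, -1); ‖v_1‖ = 1.7321, so e_1 = (0.5774, -0.5774, -0.5774).
e_1·v_2 = 0.5774·(-3) + (-0.5774)·(-4) + (-0.5774)·(-4) = 2.8868.
u_2 = v_2 − 2.8868·e_1 = (-4.6667, -2.3333, -2.3333).

u_2 = (-4.6667, -2.3333, -2.3333)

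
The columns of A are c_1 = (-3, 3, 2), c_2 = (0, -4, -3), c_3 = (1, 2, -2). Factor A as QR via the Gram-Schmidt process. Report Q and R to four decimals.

q_1 = c_1/‖c_1‖ = (-3, 3, 2)/4.6904 = (-0.6396, 0.6396, 0.4264).
r_{12} = q_1·c_2 = -3.8376.
u_2 = c_2 + 3.8376·q_1 = (-2.4545, -1.5455, -1.3636).
‖u_2‖ = 3.2051, so q_2 = (-0.7658, -0.4822, -0.4255).
r_{13} = q_1·c_3 = -0.2132; r_{23} = q_2·c_3 = -0.8793.
u_3 = c_3 + 0.2132·q_1 + 0.8793·q_2 = (0.1903, 1.7124, -2.2832).
‖u_3‖ = 2.8603, so q_3 = (0.0665, 0.5987, -0.7982).

Q = [[-0.6396, -0.7658, 0.0665], [0.6396, -0.4822, 0.5987], [0.4264, -0.4255, -0.7982]], R = [[4.6904, -3.8376, -0.2132], [0.0000, 3.2051, -0.8793], [0.0000, 0.0000, 2.8603]]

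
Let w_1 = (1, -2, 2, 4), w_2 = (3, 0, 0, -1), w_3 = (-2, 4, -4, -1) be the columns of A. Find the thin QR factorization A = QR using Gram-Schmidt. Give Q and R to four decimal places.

q_1 = w_1/‖w_1‖ = (1, -2, 2, 4)/5.0000 = (0.2000, -0.4000, 0.4000, 0.8000).
r_{12} = q_1·w_2 = -0.2000.
u_2 = w_2 + 0.2000·q_1 = (3.0400, -0.0800, 0.0800, -0.8400).
‖u_2‖ = 3.1559, so q_2 = (0.9633, -0.0253, 0.0253, -0.2662).
r_{13} = q_1·w_3 = -4.4000; r_{23} = q_2·w_3 = -1.8631.
u_3 = w_3 + 4.4000·q_1 + 1.8631·q_2 = (0.6747, 2.1928, -2.1928, 2.0241).
‖u_3‖ = 3.7641, so q_3 = (0.1792, 0.5825, -0.5825, 0.5377).

Q = [[0.2000, 0.9633, 0.1792], [-0.4000, -0.0253, 0.5825], [0.4000, 0.0253, -0.5825], [0.8000, -0.2662, 0.5377]], R = [[5.0000, -0.2000, -4.4000], [0.0000, 3.1559, -1.8631], [0.0000, 0.0000, 3.7641]]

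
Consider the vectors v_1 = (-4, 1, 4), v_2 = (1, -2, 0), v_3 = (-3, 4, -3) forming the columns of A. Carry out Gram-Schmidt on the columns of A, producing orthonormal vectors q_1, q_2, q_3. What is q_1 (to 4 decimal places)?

q_1 = (-0.6963, 0.1741, 0.6963)

v_1 = (-4, 1, 4); ‖v_1‖ = 5.7446, so q_1 = (-0.6963, 0.1741, 0.6963).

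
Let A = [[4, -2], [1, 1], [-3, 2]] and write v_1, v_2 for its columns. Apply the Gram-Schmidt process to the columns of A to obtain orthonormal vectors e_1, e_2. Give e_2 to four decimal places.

v_1 = (4, 1, -3); ‖v_1‖ = 5.0990, so e_1 = (0.7845, 0.1961, -0.5883).
e_1·v_2 = 0.7845·(-2) + 0.1961·1 + (-0.5883)·2 = -2.5495.
u_2 = v_2 + 2.5495·e_1 = (0.0000, 1.5000, 0.5000).
‖u_2‖ = 1.5811, so e_2 = (0.0000, 0.9487, 0.3162).

e_2 = (0.0000, 0.9487, 0.3162)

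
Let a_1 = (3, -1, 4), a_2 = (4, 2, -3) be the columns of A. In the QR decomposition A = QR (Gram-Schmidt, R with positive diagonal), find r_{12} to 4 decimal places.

r_{12} = -0.3922

a_1 = (3, -1, 4); ‖a_1‖ = 5.0990, so e_1 = (0.5883, -0.1961, 0.7845).
r_{12} = e_1·a_2 = -0.3922.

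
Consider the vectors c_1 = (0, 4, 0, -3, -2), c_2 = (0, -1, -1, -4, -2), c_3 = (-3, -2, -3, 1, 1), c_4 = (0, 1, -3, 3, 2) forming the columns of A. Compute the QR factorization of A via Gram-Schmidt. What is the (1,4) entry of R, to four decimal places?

e_1 = c_1/‖c_1‖ = (0, 4, 0, -3, -2)/5.3852 = (0.0000, 0.7428, 0.0000, -0.5571, -0.3714).
r_{14} = e_1·c_4 = -1.6713.

r_{14} = -1.6713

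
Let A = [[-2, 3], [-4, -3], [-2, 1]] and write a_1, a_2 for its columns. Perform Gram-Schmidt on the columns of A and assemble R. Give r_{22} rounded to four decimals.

r_{22} = 4.2817

a_1 = (-2, -4, -2); ‖a_1‖ = 4.8990, so q_1 = (-0.4082, -0.8165, -0.4082).
q_1·a_2 = (-0.4082)·3 + (-0.8165)·(-3) + (-0.4082)·1 = 0.8165.
u_2 = a_2 − 0.8165·q_1 = (3.3333, -2.3333, 1.3333).
r_{22} = ‖u_2‖ = 4.2817.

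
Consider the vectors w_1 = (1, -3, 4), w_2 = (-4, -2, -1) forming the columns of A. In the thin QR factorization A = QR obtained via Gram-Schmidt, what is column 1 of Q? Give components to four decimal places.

e_1 = (0.1961, -0.5883, 0.7845)

e_1 = w_1/‖w_1‖ = (1, -3, 4)/5.0990 = (0.1961, -0.5883, 0.7845).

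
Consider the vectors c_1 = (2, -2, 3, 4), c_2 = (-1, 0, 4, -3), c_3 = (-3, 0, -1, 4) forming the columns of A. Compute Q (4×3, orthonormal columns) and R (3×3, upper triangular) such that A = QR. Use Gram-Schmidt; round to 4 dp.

c_1 = (2, -2, 3, 4); ‖c_1‖ = 5.7446, so e_1 = (0.3482, -0.3482, 0.5222, 0.6963).
e_1·c_2 = 0.3482·(-1) + (-0.3482)·0 + 0.5222·4 + 0.6963·(-3) = -0.3482.
u_2 = c_2 + 0.3482·e_1 = (-0.8788, -0.1212, 4.1818, -2.7576).
‖u_2‖ = 5.0871, so e_2 = (-0.1727, -0.0238, 0.8220, -0.5421).
e_1·c_3 = 0.3482·(-3) + (-0.3482)·0 + 0.5222·(-1) + 0.6963·4 = 1.2185; e_2·c_3 = (-0.1727)·(-3) + (-0.0238)·0 + 0.8220·(-1) + (-0.5421)·4 = -2.4721.
u_3 = c_3 − 1.2185·e_1 + 2.4721·e_2 = (-3.8513, 0.3653, 0.3958, 1.8115).
‖u_3‖ = 4.2900, so e_3 = (-0.8977, 0.0852, 0.0923, 0.4223).

Q = [[0.3482, -0.1727, -0.8977], [-0.3482, -0.0238, 0.0852], [0.5222, 0.8220, 0.0923], [0.6963, -0.5421, 0.4223]], R = [[5.7446, -0.3482, 1.2185], [0.0000, 5.0871, -2.4721], [0.0000, 0.0000, 4.2900]]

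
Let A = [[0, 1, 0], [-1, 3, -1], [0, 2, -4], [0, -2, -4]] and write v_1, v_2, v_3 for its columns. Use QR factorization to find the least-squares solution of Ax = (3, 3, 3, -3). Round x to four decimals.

x = (2.0000, 1.6667, 0.0000)

v_1 = (0, -1, 0, 0); ‖v_1‖ = 1.0000, so e_1 = (0.0000, -1.0000, 0.0000, 0.0000).
e_1·v_2 = 0.0000·1 + (-1.0000)·3 + 0.0000·2 + 0.0000·(-2) = -3.0000.
u_2 = v_2 + 3.0000·e_1 = (1.0000, 0.0000, 2.0000, -2.0000).
‖u_2‖ = 3.0000, so e_2 = (0.3333, 0.0000, 0.6667, -0.6667).
e_1·v_3 = 0.0000·0 + (-1.0000)·(-1) + 0.0000·(-4) + 0.0000·(-4) = 1.0000; e_2·v_3 = 0.3333·0 + 0.0000·(-1) + 0.6667·(-4) + (-0.6667)·(-4) = 0.0000.
u_3 = v_3 − 1.0000·e_1 + 0.0000·e_2 = (0.0000, 0.0000, -4.0000, -4.0000).
‖u_3‖ = 5.6569, so e_3 = (0.0000, 0.0000, -0.7071, -0.7071).
Qᵀb = (-3.0000, 5.0000, 0.0000).
Back-substitute: x_3 = 0.0000/5.6569 = 0.0000.
x_2 = (5.0000 + 0.0000·0.0000)/3.0000 = 1.6667.
x_1 = (-3.0000 + 3.0000·1.6667 − 1.0000·0.0000)/1.0000 = 2.0000.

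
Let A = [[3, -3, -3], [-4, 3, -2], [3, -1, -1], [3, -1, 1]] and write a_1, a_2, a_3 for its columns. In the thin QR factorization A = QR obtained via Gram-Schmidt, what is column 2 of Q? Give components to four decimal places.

a_1 = (3, -4, 3, 3); ‖a_1‖ = 6.5574, so e_1 = (0.4575, -0.6100, 0.4575, 0.4575).
e_1·a_2 = 0.4575·(-3) + (-0.6100)·3 + 0.4575·(-1) + 0.4575·(-1) = -4.1175.
u_2 = a_2 + 4.1175·e_1 = (-1.1163, 0.4884, 0.8837, 0.8837).
‖u_2‖ = 1.7454, so e_2 = (-0.6395, 0.2798, 0.5063, 0.5063).

e_2 = (-0.6395, 0.2798, 0.5063, 0.5063)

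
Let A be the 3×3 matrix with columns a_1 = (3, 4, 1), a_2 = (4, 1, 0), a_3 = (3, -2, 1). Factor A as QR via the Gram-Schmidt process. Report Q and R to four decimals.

a_1 = (3, 4, 1); ‖a_1‖ = 5.0990, so e_1 = (0.5883, 0.7845, 0.1961).
e_1·a_2 = 0.5883·4 + 0.7845·1 + 0.1961·0 = 3.1379.
u_2 = a_2 − 3.1379·e_1 = (2.1538, -1.4615, -0.6154).
‖u_2‖ = 2.6747, so e_2 = (0.8053, -0.5464, -0.2301).
e_1·a_3 = 0.5883·3 + 0.7845·(-2) + 0.1961·1 = 0.3922; e_2·a_3 = 0.8053·3 + (-0.5464)·(-2) + (-0.2301)·1 = 3.2786.
u_3 = a_3 − 0.3922·e_1 − 3.2786·e_2 = (0.1290, -0.5161, 1.6774).
‖u_3‖ = 1.7598, so e_3 = (0.0733, -0.2933, 0.9532).

Q = [[0.5883, 0.8053, 0.0733], [0.7845, -0.5464, -0.2933], [0.1961, -0.2301, 0.9532]], R = [[5.0990, 3.1379, 0.3922], [0.0000, 2.6747, 3.2786], [0.0000, 0.0000, 1.7598]]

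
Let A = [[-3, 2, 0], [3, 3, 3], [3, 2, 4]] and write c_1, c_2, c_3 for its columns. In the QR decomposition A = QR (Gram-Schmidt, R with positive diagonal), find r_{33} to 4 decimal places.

c_1 = (-3, 3, 3); ‖c_1‖ = 5.1962, so e_1 = (-0.5774, 0.5774, 0.5774).
e_1·c_2 = (-0.5774)·2 + 0.5774·3 + 0.5774·2 = 1.7321.
u_2 = c_2 − 1.7321·e_1 = (3.0000, 2.0000, 1.0000).
‖u_2‖ = 3.7417, so e_2 = (0.8018, 0.5345, 0.2673).
e_1·c_3 = (-0.5774)·0 + 0.5774·3 + 0.5774·4 = 4.0415; e_2·c_3 = 0.8018·0 + 0.5345·3 + 0.2673·4 = 2.6726.
u_3 = c_3 − 4.0415·e_1 − 2.6726·e_2 = (0.1905, -0.7619, 0.9524).
r_{33} = ‖u_3‖ = 1.2344.

r_{33} = 1.2344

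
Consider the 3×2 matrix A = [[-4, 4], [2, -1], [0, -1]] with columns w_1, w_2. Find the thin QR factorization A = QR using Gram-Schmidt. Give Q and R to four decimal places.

w_1 = (-4, 2, 0); ‖w_1‖ = 4.4721, so e_1 = (-0.8944, 0.4472, 0.0000).
e_1·w_2 = (-0.8944)·4 + 0.4472·(-1) + 0.0000·(-1) = -4.0249.
u_2 = w_2 + 4.0249·e_1 = (0.4000, 0.8000, -1.0000).
‖u_2‖ = 1.3416, so e_2 = (0.2981, 0.5963, -0.7454).

Q = [[-0.8944, 0.2981], [0.4472, 0.5963], [0.0000, -0.7454]], R = [[4.4721, -4.0249], [0.0000, 1.3416]]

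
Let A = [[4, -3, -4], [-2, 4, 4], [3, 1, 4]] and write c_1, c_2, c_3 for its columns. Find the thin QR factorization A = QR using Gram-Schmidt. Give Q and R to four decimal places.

c_1 = (4, -2, 3); ‖c_1‖ = 5.3852, so q_1 = (0.7428, -0.3714, 0.5571).
q_1·c_2 = 0.7428·(-3) + (-0.3714)·4 + 0.5571·1 = -3.1568.
u_2 = c_2 + 3.1568·q_1 = (-0.6552, 2.8276, 2.7586).
‖u_2‖ = 4.0043, so q_2 = (-0.1636, 0.7061, 0.6889).
q_1·c_3 = 0.7428·(-4) + (-0.3714)·4 + 0.5571·4 = -2.2283; q_2·c_3 = (-0.1636)·(-4) + 0.7061·4 + 0.6889·4 = 6.2347.
u_3 = c_3 + 2.2283·q_1 − 6.2347·q_2 = (-1.3247, -1.2301, 0.9462).
‖u_3‖ = 2.0405, so q_3 = (-0.6492, -0.6029, 0.4637).

Q = [[0.7428, -0.1636, -0.6492], [-0.3714, 0.7061, -0.6029], [0.5571, 0.6889, 0.4637]], R = [[5.3852, -3.1568, -2.2283], [0.0000, 4.0043, 6.2347], [0.0000, 0.0000, 2.0405]]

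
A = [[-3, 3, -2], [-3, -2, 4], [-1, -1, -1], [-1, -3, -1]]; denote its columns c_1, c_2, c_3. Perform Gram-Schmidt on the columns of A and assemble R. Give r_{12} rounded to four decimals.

r_{12} = 0.2236

c_1 = (-3, -3, -1, -1); ‖c_1‖ = 4.4721, so e_1 = (-0.6708, -0.6708, -0.2236, -0.2236).
r_{12} = e_1·c_2 = 0.2236.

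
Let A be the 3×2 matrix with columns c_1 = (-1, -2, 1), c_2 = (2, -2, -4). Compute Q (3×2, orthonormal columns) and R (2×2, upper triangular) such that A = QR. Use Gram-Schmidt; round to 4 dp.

Q = [[-0.4082, 0.3450], [-0.8165, -0.5521], [0.4082, -0.7591]], R = [[2.4495, -0.8165], [0.0000, 4.8305]]

e_1 = c_1/‖c_1‖ = (-1, -2, 1)/2.4495 = (-0.4082, -0.8165, 0.4082).
r_{12} = e_1·c_2 = -0.8165.
u_2 = c_2 + 0.8165·e_1 = (1.6667, -2.6667, -3.6667).
‖u_2‖ = 4.8305, so e_2 = (0.3450, -0.5521, -0.7591).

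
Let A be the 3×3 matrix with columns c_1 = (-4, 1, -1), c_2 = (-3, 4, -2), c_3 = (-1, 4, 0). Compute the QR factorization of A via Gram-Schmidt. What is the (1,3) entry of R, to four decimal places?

r_{13} = 1.8856

c_1 = (-4, 1, -1); ‖c_1‖ = 4.2426, so q_1 = (-0.9428, 0.2357, -0.2357).
r_{13} = q_1·c_3 = 1.8856.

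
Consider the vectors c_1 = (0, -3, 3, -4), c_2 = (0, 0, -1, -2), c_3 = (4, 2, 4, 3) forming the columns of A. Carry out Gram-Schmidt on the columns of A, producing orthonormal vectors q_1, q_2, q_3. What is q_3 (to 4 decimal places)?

q_1 = c_1/‖c_1‖ = (0, -3, 3, -4)/5.8310 = (0.0000, -0.5145, 0.5145, -0.6860).
r_{12} = q_1·c_2 = 0.8575.
u_2 = c_2 − 0.8575·q_1 = (0.0000, 0.4412, -1.4412, -1.4118).
‖u_2‖ = 2.0651, so q_2 = (0.0000, 0.2136, -0.6979, -0.6836).
r_{13} = q_1·c_3 = -1.0290; r_{23} = q_2·c_3 = -4.4151.
u_3 = c_3 + 1.0290·q_1 + 4.4151·q_2 = (4.0000, 2.4138, 1.4483, -0.7241).
‖u_3‖ = 4.9445, so q_3 = (0.8090, 0.4882, 0.2929, -0.1465).

q_3 = (0.8090, 0.4882, 0.2929, -0.1465)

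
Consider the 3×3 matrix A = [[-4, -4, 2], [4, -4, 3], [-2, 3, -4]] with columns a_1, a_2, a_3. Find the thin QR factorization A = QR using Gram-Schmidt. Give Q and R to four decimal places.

e_1 = a_1/‖a_1‖ = (-4, 4, -2)/6.0000 = (-0.6667, 0.6667, -0.3333).
r_{12} = e_1·a_2 = -1.0000.
u_2 = a_2 + 1.0000·e_1 = (-4.6667, -3.3333, 2.6667).
‖u_2‖ = 6.3246, so e_2 = (-0.7379, -0.5270, 0.4216).
r_{13} = e_1·a_3 = 2.0000; r_{23} = e_2·a_3 = -4.7434.
u_3 = a_3 − 2.0000·e_1 + 4.7434·e_2 = (-0.1667, -0.8333, -1.3333).
‖u_3‖ = 1.5811, so e_3 = (-0.1054, -0.5270, -0.8433).

Q = [[-0.6667, -0.7379, -0.1054], [0.6667, -0.5270, -0.5270], [-0.3333, 0.4216, -0.8433]], R = [[6.0000, -1.0000, 2.0000], [0.0000, 6.3246, -4.7434], [0.0000, 0.0000, 1.5811]]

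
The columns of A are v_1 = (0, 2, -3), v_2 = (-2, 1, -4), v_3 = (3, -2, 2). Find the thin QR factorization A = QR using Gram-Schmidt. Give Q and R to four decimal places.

v_1 = (0, 2, -3); ‖v_1‖ = 3.6056, so e_1 = (0.0000, 0.5547, -0.8321).
e_1·v_2 = 0.0000·(-2) + 0.5547·1 + (-0.8321)·(-4) = 3.8829.
u_2 = v_2 − 3.8829·e_1 = (-2.0000, -1.1538, -0.7692).
‖u_2‖ = 2.4337, so e_2 = (-0.8218, -0.4741, -0.3161).
e_1·v_3 = 0.0000·3 + 0.5547·(-2) + (-0.8321)·2 = -2.7735; e_2·v_3 = (-0.8218)·3 + (-0.4741)·(-2) + (-0.3161)·2 = -2.1493.
u_3 = v_3 + 2.7735·e_1 + 2.1493·e_2 = (1.2338, -1.4805, -0.9870).
‖u_3‖ = 2.1653, so e_3 = (0.5698, -0.6838, -0.4558).

Q = [[0.0000, -0.8218, 0.5698], [0.5547, -0.4741, -0.6838], [-0.8321, -0.3161, -0.4558]], R = [[3.6056, 3.8829, -2.7735], [0.0000, 2.4337, -2.1493], [0.0000, 0.0000, 2.1653]]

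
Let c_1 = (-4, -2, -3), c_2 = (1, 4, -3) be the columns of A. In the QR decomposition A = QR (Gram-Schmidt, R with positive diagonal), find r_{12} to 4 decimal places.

r_{12} = -0.5571

c_1 = (-4, -2, -3); ‖c_1‖ = 5.3852, so e_1 = (-0.7428, -0.3714, -0.5571).
r_{12} = e_1·c_2 = -0.5571.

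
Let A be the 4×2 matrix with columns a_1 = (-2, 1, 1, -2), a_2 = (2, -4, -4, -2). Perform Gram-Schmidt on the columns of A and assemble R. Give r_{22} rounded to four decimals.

r_{22} = 5.7966

q_1 = a_1/‖a_1‖ = (-2, 1, 1, -2)/3.1623 = (-0.6325, 0.3162, 0.3162, -0.6325).
r_{12} = q_1·a_2 = -2.5298.
u_2 = a_2 + 2.5298·q_1 = (0.4000, -3.2000, -3.2000, -3.6000).
r_{22} = ‖u_2‖ = 5.7966.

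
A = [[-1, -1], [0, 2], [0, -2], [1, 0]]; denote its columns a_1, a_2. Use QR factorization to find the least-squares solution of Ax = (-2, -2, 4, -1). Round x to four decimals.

e_1 = a_1/‖a_1‖ = (-1, 0, 0, 1)/1.4142 = (-0.7071, 0.0000, 0.0000, 0.7071).
r_{12} = e_1·a_2 = 0.7071.
u_2 = a_2 − 0.7071·e_1 = (-0.5000, 2.0000, -2.0000, -0.5000).
‖u_2‖ = 2.9155, so e_2 = (-0.1715, 0.6860, -0.6860, -0.1715).
Qᵀb = (0.7071, -3.6015).
Back-substitute: x_2 = -3.6015/2.9155 = -1.2353.
x_1 = (0.7071 − 0.7071·(-1.2353))/1.4142 = 1.1176.

x = (1.1176, -1.2353)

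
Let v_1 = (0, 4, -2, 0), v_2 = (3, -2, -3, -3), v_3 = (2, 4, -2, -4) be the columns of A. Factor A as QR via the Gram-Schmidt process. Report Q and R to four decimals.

v_1 = (0, 4, -2, 0); ‖v_1‖ = 4.4721, so e_1 = (0.0000, 0.8944, -0.4472, 0.0000).
e_1·v_2 = 0.0000·3 + 0.8944·(-2) + (-0.4472)·(-3) + 0.0000·(-3) = -0.4472.
u_2 = v_2 + 0.4472·e_1 = (3.0000, -1.6000, -3.2000, -3.0000).
‖u_2‖ = 5.5498, so e_2 = (0.5406, -0.2883, -0.5766, -0.5406).
e_1·v_3 = 0.0000·2 + 0.8944·4 + (-0.4472)·(-2) + 0.0000·(-4) = 4.4721; e_2·v_3 = 0.5406·2 + (-0.2883)·4 + (-0.5766)·(-2) + (-0.5406)·(-4) = 3.2434.
u_3 = v_3 − 4.4721·e_1 − 3.2434·e_2 = (0.2468, 0.9351, 1.8701, -2.2468).
‖u_3‖ = 3.0790, so e_3 = (0.0801, 0.3037, 0.6074, -0.7297).

Q = [[0.0000, 0.5406, 0.0801], [0.8944, -0.2883, 0.3037], [-0.4472, -0.5766, 0.6074], [0.0000, -0.5406, -0.7297]], R = [[4.4721, -0.4472, 4.4721], [0.0000, 5.5498, 3.2434], [0.0000, 0.0000, 3.0790]]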